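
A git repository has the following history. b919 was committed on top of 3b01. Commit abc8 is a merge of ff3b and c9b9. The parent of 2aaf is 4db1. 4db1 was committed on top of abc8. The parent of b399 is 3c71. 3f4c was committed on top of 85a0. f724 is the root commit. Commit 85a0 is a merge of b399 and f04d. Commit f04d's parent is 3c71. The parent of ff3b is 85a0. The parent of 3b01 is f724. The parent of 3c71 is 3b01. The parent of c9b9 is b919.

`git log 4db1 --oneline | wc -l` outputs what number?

11

Walking parent pointers from 4db1: reachable set = {3b01, 3c71, 4db1, 85a0, abc8, b399, b919, c9b9, f04d, f724, ff3b}.
That is 11 commits.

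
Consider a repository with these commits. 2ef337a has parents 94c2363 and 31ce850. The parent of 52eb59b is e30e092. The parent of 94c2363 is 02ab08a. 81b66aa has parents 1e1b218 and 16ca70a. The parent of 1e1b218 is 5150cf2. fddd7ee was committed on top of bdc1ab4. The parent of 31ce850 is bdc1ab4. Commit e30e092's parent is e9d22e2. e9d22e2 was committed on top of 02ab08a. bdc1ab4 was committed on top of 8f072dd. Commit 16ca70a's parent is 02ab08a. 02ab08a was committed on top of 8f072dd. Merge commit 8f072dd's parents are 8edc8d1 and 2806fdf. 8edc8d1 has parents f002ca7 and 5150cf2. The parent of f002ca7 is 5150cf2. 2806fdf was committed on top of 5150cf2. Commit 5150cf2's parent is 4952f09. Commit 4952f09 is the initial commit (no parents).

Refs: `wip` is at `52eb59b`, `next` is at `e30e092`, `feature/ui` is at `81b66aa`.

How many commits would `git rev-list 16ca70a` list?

Walking parent pointers from 16ca70a: reachable set = {02ab08a, 16ca70a, 2806fdf, 4952f09, 5150cf2, 8edc8d1, 8f072dd, f002ca7}.
That is 8 commits.

8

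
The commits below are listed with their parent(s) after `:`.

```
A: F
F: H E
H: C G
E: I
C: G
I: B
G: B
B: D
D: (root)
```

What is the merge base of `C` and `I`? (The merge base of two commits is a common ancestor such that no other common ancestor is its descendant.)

B

Ancestors of C: {B, C, D, G}.
Ancestors of I: {B, D, I}.
Common ancestors: {B, D}.
Among these, B is not an ancestor of any other common ancestor — it is the merge base.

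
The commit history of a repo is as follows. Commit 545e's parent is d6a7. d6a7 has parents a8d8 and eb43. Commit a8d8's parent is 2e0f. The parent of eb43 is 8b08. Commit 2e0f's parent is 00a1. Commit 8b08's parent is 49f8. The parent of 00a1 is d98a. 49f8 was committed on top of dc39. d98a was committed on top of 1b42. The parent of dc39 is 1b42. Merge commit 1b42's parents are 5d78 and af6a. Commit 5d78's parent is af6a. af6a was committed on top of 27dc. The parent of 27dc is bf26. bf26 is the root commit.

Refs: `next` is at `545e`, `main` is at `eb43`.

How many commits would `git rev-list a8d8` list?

Walking parent pointers from a8d8: reachable set = {00a1, 1b42, 27dc, 2e0f, 5d78, a8d8, af6a, bf26, d98a}.
That is 9 commits.

9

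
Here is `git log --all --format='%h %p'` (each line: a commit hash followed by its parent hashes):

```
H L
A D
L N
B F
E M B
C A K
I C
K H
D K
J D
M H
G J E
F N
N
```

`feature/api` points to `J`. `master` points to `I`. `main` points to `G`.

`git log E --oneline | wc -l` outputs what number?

7

Walking parent pointers from E: reachable set = {B, E, F, H, L, M, N}.
That is 7 commits.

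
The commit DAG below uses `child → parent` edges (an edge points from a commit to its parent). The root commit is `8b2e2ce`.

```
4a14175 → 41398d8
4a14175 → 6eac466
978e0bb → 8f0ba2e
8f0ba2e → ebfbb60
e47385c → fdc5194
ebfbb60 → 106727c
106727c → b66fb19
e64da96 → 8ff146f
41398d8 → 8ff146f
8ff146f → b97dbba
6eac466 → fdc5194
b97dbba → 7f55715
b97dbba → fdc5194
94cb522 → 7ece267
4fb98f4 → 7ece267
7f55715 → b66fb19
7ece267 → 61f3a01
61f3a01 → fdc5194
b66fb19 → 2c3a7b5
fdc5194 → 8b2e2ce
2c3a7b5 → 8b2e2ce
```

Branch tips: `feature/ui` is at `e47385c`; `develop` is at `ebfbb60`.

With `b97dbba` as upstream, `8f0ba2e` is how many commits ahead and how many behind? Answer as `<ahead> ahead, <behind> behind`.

Reachable from 8f0ba2e: {106727c, 2c3a7b5, 8b2e2ce, 8f0ba2e, b66fb19, ebfbb60}.
Reachable from b97dbba: {2c3a7b5, 7f55715, 8b2e2ce, b66fb19, b97dbba, fdc5194}.
Only in 8f0ba2e's history (ahead): {106727c, 8f0ba2e, ebfbb60} — 3.
Only in b97dbba's history (behind): {7f55715, b97dbba, fdc5194} — 3.

3 ahead, 3 behind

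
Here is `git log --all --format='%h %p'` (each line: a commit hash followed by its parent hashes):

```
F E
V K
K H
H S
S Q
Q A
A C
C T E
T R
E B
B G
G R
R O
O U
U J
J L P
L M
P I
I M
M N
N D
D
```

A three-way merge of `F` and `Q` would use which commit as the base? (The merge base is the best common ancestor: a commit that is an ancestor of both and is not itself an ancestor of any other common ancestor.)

Ancestors of F: {B, D, E, F, G, I, J, L, M, N, O, P, R, U}.
Ancestors of Q: {A, B, C, D, E, G, I, J, L, M, N, O, P, Q, R, T, U}.
Common ancestors: {B, D, E, G, I, J, L, M, N, O, P, R, U}.
Among these, E is not an ancestor of any other common ancestor — it is the merge base.

E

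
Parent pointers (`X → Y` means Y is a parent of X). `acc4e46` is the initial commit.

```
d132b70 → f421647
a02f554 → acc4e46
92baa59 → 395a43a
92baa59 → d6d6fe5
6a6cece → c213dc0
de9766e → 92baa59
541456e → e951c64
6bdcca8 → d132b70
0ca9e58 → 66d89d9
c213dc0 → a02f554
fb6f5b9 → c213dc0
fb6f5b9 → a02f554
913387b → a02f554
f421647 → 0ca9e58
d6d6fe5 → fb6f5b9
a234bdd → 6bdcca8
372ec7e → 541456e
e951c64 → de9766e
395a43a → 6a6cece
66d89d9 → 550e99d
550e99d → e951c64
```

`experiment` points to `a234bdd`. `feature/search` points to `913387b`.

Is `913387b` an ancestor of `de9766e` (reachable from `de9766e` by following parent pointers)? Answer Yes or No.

Ancestors of de9766e: {395a43a, 6a6cece, 92baa59, a02f554, acc4e46, c213dc0, d6d6fe5, de9766e, fb6f5b9}.
913387b is not in that set, so it is not an ancestor of de9766e.

No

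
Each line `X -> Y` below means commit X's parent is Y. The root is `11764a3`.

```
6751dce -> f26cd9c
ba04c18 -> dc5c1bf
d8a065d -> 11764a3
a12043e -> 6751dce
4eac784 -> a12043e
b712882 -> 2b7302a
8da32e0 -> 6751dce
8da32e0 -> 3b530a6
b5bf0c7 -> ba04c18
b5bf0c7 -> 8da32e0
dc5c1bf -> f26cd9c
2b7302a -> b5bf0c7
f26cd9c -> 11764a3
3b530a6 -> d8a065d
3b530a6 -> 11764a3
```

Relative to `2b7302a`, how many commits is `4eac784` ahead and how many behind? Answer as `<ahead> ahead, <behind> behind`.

2 ahead, 7 behind

Reachable from 4eac784: {11764a3, 4eac784, 6751dce, a12043e, f26cd9c}.
Reachable from 2b7302a: {11764a3, 2b7302a, 3b530a6, 6751dce, 8da32e0, b5bf0c7, ba04c18, d8a065d, dc5c1bf, f26cd9c}.
Only in 4eac784's history (ahead): {4eac784, a12043e} — 2.
Only in 2b7302a's history (behind): {2b7302a, 3b530a6, 8da32e0, b5bf0c7, ba04c18, d8a065d, dc5c1bf} — 7.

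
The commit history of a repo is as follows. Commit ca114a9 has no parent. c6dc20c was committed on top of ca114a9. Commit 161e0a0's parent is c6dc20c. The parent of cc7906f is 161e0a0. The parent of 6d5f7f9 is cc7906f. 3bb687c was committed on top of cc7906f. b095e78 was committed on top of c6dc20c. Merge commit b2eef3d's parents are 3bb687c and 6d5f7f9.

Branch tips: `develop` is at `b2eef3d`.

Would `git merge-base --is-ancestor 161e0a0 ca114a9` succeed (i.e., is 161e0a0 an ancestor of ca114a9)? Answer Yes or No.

Ancestors of ca114a9: {ca114a9}.
161e0a0 is not in that set, so it is not an ancestor of ca114a9.

No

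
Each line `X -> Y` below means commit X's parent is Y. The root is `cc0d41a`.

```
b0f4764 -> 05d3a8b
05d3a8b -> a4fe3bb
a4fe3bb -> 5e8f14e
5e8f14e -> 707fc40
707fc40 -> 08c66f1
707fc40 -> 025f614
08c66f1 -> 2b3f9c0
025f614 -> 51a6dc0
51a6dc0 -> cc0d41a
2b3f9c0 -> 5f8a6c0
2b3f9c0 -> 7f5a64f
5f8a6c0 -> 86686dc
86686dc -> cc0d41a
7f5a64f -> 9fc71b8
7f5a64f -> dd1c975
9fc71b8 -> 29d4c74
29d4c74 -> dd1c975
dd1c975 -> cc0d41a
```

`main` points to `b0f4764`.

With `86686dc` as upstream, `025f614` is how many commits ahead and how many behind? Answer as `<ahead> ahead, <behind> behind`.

Reachable from 025f614: {025f614, 51a6dc0, cc0d41a}.
Reachable from 86686dc: {86686dc, cc0d41a}.
Only in 025f614's history (ahead): {025f614, 51a6dc0} — 2.
Only in 86686dc's history (behind): {86686dc} — 1.

2 ahead, 1 behind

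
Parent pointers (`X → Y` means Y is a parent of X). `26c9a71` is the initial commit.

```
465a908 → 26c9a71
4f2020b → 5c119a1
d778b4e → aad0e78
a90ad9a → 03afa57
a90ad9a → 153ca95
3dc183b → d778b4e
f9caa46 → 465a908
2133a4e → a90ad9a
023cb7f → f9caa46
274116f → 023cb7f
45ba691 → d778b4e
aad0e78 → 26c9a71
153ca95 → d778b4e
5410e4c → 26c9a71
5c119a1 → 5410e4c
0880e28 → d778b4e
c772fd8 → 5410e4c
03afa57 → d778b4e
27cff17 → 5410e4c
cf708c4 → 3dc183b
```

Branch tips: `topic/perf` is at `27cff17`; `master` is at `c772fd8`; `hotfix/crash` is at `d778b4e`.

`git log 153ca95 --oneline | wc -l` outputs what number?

4

Walking parent pointers from 153ca95: reachable set = {153ca95, 26c9a71, aad0e78, d778b4e}.
That is 4 commits.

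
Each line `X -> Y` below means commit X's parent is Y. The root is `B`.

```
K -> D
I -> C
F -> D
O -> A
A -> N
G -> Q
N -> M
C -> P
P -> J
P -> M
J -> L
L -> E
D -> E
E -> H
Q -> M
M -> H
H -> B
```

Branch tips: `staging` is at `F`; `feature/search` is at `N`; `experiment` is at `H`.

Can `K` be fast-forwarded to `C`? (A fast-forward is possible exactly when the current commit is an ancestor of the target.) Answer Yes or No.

A fast-forward from K to C is possible iff K is an ancestor of C.
Ancestors of C: {B, C, E, H, J, L, M, P}.
K is not among them, so fast-forward is not possible.

No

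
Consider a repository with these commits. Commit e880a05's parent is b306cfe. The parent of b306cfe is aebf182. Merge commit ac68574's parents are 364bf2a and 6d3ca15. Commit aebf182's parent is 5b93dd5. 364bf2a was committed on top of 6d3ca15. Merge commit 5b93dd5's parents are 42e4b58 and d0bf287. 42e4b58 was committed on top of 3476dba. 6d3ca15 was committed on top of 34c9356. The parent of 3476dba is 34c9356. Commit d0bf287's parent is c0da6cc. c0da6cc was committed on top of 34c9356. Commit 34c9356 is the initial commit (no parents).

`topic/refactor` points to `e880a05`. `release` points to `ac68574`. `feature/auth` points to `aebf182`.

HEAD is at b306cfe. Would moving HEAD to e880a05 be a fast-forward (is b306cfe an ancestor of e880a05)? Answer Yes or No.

Yes

A fast-forward from b306cfe to e880a05 is possible iff b306cfe is an ancestor of e880a05.
Ancestors of e880a05: {3476dba, 34c9356, 42e4b58, 5b93dd5, aebf182, b306cfe, c0da6cc, d0bf287, e880a05}.
b306cfe is among them, so fast-forward is possible.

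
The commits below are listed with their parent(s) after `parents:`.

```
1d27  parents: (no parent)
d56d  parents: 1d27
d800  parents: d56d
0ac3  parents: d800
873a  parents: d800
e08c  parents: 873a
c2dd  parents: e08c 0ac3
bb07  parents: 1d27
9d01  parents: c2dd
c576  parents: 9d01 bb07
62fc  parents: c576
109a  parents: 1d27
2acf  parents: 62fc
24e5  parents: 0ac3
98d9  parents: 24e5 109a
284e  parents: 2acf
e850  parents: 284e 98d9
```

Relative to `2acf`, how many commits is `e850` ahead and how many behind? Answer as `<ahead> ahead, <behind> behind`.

Reachable from e850: {0ac3, 109a, 1d27, 24e5, 284e, 2acf, 62fc, 873a, 98d9, 9d01, bb07, c2dd, c576, d56d, d800, e08c, e850}.
Reachable from 2acf: {0ac3, 1d27, 2acf, 62fc, 873a, 9d01, bb07, c2dd, c576, d56d, d800, e08c}.
Only in e850's history (ahead): {109a, 24e5, 284e, 98d9, e850} — 5.
Only in 2acf's history (behind): {} — 0.

5 ahead, 0 behind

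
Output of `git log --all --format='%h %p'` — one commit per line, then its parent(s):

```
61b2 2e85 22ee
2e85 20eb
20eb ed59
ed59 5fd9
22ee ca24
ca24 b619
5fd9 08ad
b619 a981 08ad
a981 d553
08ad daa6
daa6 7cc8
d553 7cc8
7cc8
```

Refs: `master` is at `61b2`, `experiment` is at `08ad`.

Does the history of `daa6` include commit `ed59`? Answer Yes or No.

No

Ancestors of daa6: {7cc8, daa6}.
ed59 is not in that set, so it is not an ancestor of daa6.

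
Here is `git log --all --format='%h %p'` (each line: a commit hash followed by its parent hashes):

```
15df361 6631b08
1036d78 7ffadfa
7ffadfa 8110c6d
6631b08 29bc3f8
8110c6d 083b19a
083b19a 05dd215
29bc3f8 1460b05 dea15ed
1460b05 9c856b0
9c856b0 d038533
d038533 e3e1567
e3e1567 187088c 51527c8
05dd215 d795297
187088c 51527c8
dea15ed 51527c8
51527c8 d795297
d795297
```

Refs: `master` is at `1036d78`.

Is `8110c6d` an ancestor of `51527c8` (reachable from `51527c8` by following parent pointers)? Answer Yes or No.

No

Ancestors of 51527c8: {51527c8, d795297}.
8110c6d is not in that set, so it is not an ancestor of 51527c8.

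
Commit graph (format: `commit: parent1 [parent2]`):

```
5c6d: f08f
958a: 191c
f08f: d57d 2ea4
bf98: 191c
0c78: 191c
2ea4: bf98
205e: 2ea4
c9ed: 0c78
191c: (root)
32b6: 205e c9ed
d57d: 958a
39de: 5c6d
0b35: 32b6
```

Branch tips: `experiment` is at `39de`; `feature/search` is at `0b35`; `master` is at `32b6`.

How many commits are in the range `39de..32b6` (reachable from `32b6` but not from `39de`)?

Reachable from 32b6: {0c78, 191c, 205e, 2ea4, 32b6, bf98, c9ed}.
Reachable from 39de: {191c, 2ea4, 39de, 5c6d, 958a, bf98, d57d, f08f}.
In 32b6's history but not 39de's: {0c78, 205e, 32b6, c9ed} — 4 commits.

4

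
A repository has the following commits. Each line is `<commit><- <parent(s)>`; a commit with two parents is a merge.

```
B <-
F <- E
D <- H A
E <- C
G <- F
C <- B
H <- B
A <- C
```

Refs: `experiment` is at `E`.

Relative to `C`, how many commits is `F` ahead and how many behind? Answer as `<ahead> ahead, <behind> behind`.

2 ahead, 0 behind

Reachable from F: {B, C, E, F}.
Reachable from C: {B, C}.
Only in F's history (ahead): {E, F} — 2.
Only in C's history (behind): {} — 0.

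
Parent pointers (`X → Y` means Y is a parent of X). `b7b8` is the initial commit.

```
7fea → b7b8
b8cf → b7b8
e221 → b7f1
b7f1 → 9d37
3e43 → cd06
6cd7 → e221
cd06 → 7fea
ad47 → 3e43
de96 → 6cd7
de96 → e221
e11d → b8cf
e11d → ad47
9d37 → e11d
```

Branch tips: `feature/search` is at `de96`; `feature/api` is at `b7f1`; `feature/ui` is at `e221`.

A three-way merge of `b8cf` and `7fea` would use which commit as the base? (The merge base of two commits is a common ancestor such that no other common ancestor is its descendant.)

b7b8

Ancestors of b8cf: {b7b8, b8cf}.
Ancestors of 7fea: {7fea, b7b8}.
Common ancestors: {b7b8}.
The only common ancestor is b7b8, so it is the merge base.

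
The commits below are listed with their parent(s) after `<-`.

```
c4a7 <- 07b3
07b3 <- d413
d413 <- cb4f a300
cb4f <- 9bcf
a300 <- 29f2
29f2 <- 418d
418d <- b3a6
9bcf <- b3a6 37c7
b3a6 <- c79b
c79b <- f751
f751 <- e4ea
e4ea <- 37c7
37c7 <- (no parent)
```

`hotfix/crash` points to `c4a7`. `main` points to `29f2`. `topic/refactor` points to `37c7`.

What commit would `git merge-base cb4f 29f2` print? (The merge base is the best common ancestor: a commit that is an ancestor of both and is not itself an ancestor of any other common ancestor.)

Ancestors of cb4f: {37c7, 9bcf, b3a6, c79b, cb4f, e4ea, f751}.
Ancestors of 29f2: {29f2, 37c7, 418d, b3a6, c79b, e4ea, f751}.
Common ancestors: {37c7, b3a6, c79b, e4ea, f751}.
Among these, b3a6 is not an ancestor of any other common ancestor — it is the merge base.

b3a6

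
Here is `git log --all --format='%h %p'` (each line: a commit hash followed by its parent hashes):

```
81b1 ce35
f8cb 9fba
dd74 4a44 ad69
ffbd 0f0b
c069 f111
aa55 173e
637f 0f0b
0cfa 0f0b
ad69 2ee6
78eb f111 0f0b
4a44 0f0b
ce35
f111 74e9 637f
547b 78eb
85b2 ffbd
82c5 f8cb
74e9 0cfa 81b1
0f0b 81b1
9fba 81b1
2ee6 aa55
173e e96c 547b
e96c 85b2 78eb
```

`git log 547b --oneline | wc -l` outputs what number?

9

Walking parent pointers from 547b: reachable set = {0cfa, 0f0b, 547b, 637f, 74e9, 78eb, 81b1, ce35, f111}.
That is 9 commits.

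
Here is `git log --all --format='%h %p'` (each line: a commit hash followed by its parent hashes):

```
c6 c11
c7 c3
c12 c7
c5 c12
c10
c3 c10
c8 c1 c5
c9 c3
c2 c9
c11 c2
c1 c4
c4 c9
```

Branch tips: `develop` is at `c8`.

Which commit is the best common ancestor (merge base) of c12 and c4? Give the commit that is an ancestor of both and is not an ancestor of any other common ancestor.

Ancestors of c12: {c10, c12, c3, c7}.
Ancestors of c4: {c10, c3, c4, c9}.
Common ancestors: {c10, c3}.
Among these, c3 is not an ancestor of any other common ancestor — it is the merge base.

c3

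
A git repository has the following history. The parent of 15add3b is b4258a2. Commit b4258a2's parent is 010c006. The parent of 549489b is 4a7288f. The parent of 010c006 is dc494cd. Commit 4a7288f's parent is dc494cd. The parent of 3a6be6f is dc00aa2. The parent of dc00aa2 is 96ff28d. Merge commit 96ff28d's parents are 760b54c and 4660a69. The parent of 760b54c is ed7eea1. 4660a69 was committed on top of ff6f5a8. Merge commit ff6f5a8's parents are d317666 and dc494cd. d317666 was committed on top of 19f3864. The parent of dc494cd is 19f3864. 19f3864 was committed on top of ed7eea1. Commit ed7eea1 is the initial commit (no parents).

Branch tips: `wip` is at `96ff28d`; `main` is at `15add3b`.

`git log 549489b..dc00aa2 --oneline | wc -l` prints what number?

6

Reachable from dc00aa2: {19f3864, 4660a69, 760b54c, 96ff28d, d317666, dc00aa2, dc494cd, ed7eea1, ff6f5a8}.
Reachable from 549489b: {19f3864, 4a7288f, 549489b, dc494cd, ed7eea1}.
In dc00aa2's history but not 549489b's: {4660a69, 760b54c, 96ff28d, d317666, dc00aa2, ff6f5a8} — 6 commits.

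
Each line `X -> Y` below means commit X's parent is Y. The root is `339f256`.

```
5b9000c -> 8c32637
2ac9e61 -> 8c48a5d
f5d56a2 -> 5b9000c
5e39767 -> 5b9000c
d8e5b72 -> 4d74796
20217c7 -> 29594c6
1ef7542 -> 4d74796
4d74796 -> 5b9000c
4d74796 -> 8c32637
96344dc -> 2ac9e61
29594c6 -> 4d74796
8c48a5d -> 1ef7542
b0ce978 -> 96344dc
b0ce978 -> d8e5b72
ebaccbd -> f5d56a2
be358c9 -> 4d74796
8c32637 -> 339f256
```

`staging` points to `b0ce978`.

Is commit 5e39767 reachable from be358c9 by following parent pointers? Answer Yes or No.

Ancestors of be358c9: {339f256, 4d74796, 5b9000c, 8c32637, be358c9}.
5e39767 is not in that set, so it is not an ancestor of be358c9.

No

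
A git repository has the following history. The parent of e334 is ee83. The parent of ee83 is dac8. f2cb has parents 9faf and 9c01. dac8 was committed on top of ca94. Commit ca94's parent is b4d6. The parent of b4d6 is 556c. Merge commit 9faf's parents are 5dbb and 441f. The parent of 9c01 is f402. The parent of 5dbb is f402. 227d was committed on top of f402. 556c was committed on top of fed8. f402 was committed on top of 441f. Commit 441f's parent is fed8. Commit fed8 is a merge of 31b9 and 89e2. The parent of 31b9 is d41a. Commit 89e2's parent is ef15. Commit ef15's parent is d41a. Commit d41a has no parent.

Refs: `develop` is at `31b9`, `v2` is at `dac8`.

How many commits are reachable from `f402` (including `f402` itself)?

7

Walking parent pointers from f402: reachable set = {31b9, 441f, 89e2, d41a, ef15, f402, fed8}.
That is 7 commits.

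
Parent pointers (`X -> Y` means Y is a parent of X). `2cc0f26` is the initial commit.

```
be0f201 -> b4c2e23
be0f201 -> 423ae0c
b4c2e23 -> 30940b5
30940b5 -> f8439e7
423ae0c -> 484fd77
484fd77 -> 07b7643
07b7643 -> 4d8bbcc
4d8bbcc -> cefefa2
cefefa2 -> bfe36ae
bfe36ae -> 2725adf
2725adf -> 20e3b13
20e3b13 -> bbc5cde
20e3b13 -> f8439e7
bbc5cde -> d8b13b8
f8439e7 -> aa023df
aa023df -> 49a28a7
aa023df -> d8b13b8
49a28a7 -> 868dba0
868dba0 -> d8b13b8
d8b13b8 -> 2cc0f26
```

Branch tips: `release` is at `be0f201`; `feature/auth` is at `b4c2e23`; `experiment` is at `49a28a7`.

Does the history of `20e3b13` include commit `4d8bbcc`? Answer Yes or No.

Ancestors of 20e3b13: {20e3b13, 2cc0f26, 49a28a7, 868dba0, aa023df, bbc5cde, d8b13b8, f8439e7}.
4d8bbcc is not in that set, so it is not an ancestor of 20e3b13.

No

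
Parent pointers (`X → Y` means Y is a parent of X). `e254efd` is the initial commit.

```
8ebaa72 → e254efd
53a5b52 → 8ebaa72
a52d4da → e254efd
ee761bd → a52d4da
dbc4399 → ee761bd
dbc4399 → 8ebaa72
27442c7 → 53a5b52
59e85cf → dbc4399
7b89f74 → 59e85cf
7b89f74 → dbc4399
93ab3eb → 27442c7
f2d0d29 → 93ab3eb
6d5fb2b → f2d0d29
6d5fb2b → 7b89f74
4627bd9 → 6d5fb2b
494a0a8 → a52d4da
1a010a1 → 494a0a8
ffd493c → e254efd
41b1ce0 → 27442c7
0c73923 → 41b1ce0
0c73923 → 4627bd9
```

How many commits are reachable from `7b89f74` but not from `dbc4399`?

Reachable from 7b89f74: {59e85cf, 7b89f74, 8ebaa72, a52d4da, dbc4399, e254efd, ee761bd}.
Reachable from dbc4399: {8ebaa72, a52d4da, dbc4399, e254efd, ee761bd}.
In 7b89f74's history but not dbc4399's: {59e85cf, 7b89f74} — 2 commits.

2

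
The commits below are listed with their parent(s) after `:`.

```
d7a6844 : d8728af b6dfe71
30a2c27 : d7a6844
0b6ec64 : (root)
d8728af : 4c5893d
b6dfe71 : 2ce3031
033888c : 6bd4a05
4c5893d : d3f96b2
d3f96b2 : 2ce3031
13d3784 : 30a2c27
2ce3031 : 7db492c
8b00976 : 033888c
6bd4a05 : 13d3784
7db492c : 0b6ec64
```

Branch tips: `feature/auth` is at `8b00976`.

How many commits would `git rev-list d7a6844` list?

Walking parent pointers from d7a6844: reachable set = {0b6ec64, 2ce3031, 4c5893d, 7db492c, b6dfe71, d3f96b2, d7a6844, d8728af}.
That is 8 commits.

8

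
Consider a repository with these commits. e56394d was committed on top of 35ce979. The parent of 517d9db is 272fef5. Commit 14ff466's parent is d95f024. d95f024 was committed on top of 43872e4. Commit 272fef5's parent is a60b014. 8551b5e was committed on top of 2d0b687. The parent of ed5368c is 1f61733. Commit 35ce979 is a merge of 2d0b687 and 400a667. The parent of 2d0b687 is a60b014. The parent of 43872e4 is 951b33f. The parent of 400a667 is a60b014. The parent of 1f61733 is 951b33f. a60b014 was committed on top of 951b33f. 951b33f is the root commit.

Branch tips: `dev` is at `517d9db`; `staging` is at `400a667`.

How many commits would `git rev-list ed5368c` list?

3

Walking parent pointers from ed5368c: reachable set = {1f61733, 951b33f, ed5368c}.
That is 3 commits.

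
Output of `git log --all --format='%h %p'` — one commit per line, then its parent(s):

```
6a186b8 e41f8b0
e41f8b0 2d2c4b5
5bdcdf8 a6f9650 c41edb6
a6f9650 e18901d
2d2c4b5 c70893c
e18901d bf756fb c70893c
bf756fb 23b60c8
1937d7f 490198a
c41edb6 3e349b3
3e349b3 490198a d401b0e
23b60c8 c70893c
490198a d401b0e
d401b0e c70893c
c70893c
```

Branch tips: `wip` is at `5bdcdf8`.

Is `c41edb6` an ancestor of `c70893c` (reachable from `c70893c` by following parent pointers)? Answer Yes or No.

Ancestors of c70893c: {c70893c}.
c41edb6 is not in that set, so it is not an ancestor of c70893c.

No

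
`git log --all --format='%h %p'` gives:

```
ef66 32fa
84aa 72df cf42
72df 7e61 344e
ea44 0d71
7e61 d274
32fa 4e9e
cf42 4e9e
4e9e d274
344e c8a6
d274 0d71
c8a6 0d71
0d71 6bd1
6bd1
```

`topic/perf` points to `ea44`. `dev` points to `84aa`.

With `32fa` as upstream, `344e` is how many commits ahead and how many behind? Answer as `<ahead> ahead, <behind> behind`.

Reachable from 344e: {0d71, 344e, 6bd1, c8a6}.
Reachable from 32fa: {0d71, 32fa, 4e9e, 6bd1, d274}.
Only in 344e's history (ahead): {344e, c8a6} — 2.
Only in 32fa's history (behind): {32fa, 4e9e, d274} — 3.

2 ahead, 3 behind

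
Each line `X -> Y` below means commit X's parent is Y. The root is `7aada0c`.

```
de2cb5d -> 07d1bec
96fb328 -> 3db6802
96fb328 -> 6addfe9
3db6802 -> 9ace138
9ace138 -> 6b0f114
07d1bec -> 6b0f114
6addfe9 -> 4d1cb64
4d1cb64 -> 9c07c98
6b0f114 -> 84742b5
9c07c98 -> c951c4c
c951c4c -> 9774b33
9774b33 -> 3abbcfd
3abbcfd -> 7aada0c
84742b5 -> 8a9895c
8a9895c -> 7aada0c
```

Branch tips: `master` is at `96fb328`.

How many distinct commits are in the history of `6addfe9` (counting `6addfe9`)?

Walking parent pointers from 6addfe9: reachable set = {3abbcfd, 4d1cb64, 6addfe9, 7aada0c, 9774b33, 9c07c98, c951c4c}.
That is 7 commits.

7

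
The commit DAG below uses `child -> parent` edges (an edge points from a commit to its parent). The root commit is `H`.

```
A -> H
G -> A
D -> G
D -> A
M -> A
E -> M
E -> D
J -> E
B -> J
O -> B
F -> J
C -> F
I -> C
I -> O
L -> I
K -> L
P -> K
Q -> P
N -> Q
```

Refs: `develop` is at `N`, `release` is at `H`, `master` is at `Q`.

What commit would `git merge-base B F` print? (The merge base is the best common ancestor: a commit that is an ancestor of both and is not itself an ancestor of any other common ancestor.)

Ancestors of B: {A, B, D, E, G, H, J, M}.
Ancestors of F: {A, D, E, F, G, H, J, M}.
Common ancestors: {A, D, E, G, H, J, M}.
Among these, J is not an ancestor of any other common ancestor — it is the merge base.

J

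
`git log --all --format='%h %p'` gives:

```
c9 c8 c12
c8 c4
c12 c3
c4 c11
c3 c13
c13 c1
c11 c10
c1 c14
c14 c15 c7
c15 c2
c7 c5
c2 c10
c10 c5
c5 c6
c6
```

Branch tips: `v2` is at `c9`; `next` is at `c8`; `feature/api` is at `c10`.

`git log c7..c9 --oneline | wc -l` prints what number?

Reachable from c9: {c1, c10, c11, c12, c13, c14, c15, c2, c3, c4, c5, c6, c7, c8, c9}.
Reachable from c7: {c5, c6, c7}.
In c9's history but not c7's: {c1, c10, c11, c12, c13, c14, c15, c2, c3, c4, c8, c9} — 12 commits.

12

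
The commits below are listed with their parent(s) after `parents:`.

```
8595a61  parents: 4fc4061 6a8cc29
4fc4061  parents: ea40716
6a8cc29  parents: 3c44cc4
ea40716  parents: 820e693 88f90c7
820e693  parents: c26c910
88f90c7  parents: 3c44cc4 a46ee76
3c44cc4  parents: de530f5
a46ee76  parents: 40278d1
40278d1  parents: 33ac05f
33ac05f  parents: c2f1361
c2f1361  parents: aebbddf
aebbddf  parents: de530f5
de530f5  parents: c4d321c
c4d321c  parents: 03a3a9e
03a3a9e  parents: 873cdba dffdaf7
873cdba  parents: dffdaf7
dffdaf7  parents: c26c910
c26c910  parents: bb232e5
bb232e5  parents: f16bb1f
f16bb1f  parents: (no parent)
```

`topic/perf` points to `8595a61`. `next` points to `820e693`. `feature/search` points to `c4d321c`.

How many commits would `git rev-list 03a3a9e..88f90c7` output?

Reachable from 88f90c7: {03a3a9e, 33ac05f, 3c44cc4, 40278d1, 873cdba, 88f90c7, a46ee76, aebbddf, bb232e5, c26c910, c2f1361, c4d321c, de530f5, dffdaf7, f16bb1f}.
Reachable from 03a3a9e: {03a3a9e, 873cdba, bb232e5, c26c910, dffdaf7, f16bb1f}.
In 88f90c7's history but not 03a3a9e's: {33ac05f, 3c44cc4, 40278d1, 88f90c7, a46ee76, aebbddf, c2f1361, c4d321c, de530f5} — 9 commits.

9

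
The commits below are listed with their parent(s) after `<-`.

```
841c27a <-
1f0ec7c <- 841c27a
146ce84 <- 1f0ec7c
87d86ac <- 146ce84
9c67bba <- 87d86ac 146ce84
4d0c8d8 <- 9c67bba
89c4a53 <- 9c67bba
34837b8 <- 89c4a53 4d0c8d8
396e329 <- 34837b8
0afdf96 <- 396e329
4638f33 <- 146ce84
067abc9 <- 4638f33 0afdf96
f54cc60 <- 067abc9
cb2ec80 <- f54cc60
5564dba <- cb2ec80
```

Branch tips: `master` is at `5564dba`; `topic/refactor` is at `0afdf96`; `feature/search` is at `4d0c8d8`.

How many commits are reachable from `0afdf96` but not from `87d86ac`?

Reachable from 0afdf96: {0afdf96, 146ce84, 1f0ec7c, 34837b8, 396e329, 4d0c8d8, 841c27a, 87d86ac, 89c4a53, 9c67bba}.
Reachable from 87d86ac: {146ce84, 1f0ec7c, 841c27a, 87d86ac}.
In 0afdf96's history but not 87d86ac's: {0afdf96, 34837b8, 396e329, 4d0c8d8, 89c4a53, 9c67bba} — 6 commits.

6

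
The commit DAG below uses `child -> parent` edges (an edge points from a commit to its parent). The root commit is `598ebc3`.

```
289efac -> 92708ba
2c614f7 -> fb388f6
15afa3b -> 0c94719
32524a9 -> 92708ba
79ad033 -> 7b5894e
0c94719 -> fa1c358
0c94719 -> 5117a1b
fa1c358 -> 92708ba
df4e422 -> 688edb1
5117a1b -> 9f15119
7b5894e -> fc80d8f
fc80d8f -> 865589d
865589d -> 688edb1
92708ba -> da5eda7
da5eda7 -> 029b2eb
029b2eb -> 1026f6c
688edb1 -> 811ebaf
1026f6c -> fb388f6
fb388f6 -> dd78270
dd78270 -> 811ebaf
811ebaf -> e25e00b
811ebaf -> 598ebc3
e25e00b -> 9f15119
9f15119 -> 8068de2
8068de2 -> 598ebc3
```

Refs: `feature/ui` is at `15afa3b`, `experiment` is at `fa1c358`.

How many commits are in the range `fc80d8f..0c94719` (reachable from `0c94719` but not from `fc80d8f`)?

Reachable from 0c94719: {029b2eb, 0c94719, 1026f6c, 5117a1b, 598ebc3, 8068de2, 811ebaf, 92708ba, 9f15119, da5eda7, dd78270, e25e00b, fa1c358, fb388f6}.
Reachable from fc80d8f: {598ebc3, 688edb1, 8068de2, 811ebaf, 865589d, 9f15119, e25e00b, fc80d8f}.
In 0c94719's history but not fc80d8f's: {029b2eb, 0c94719, 1026f6c, 5117a1b, 92708ba, da5eda7, dd78270, fa1c358, fb388f6} — 9 commits.

9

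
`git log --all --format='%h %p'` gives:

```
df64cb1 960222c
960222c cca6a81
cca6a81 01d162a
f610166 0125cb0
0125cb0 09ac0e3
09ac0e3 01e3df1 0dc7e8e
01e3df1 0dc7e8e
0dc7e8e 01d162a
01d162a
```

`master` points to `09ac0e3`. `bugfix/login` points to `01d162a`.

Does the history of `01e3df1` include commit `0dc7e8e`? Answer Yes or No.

Ancestors of 01e3df1 (commits reachable by following parents): {01d162a, 01e3df1, 0dc7e8e}.
0dc7e8e is in that set, so it is an ancestor of 01e3df1.

Yes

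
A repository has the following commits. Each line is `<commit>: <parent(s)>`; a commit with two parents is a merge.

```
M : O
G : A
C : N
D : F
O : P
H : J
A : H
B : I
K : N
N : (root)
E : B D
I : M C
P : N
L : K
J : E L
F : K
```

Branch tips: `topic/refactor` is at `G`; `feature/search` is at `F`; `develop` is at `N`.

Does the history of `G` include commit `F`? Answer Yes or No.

Yes

Ancestors of G (commits reachable by following parents): {A, B, C, D, E, F, G, H, I, J, K, L, M, N, O, P}.
F is in that set, so it is an ancestor of G.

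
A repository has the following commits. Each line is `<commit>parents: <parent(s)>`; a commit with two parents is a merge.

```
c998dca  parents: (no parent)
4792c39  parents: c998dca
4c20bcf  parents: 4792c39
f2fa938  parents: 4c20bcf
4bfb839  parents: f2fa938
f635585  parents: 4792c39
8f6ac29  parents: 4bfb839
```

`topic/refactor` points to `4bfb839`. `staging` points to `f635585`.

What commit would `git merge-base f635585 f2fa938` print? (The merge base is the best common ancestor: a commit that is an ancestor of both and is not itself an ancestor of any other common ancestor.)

Ancestors of f635585: {4792c39, c998dca, f635585}.
Ancestors of f2fa938: {4792c39, 4c20bcf, c998dca, f2fa938}.
Common ancestors: {4792c39, c998dca}.
Among these, 4792c39 is not an ancestor of any other common ancestor — it is the merge base.

4792c39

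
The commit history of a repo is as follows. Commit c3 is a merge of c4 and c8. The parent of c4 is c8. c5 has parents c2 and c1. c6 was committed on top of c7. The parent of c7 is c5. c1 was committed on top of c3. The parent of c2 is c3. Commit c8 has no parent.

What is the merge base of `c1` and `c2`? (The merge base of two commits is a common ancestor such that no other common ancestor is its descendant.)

c3

Ancestors of c1: {c1, c3, c4, c8}.
Ancestors of c2: {c2, c3, c4, c8}.
Common ancestors: {c3, c4, c8}.
Among these, c3 is not an ancestor of any other common ancestor — it is the merge base.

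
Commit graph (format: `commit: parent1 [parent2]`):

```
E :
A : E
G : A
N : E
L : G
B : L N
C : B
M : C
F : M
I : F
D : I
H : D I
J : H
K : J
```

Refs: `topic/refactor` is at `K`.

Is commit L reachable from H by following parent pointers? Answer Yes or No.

Yes

Ancestors of H (commits reachable by following parents): {A, B, C, D, E, F, G, H, I, L, M, N}.
L is in that set, so it is an ancestor of H.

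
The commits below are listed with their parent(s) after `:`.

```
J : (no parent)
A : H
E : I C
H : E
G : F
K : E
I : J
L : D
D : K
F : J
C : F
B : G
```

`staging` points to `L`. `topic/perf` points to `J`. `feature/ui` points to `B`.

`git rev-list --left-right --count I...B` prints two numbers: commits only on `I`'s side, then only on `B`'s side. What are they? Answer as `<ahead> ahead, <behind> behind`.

1 ahead, 3 behind

Reachable from I: {I, J}.
Reachable from B: {B, F, G, J}.
Only in I's history (ahead): {I} — 1.
Only in B's history (behind): {B, F, G} — 3.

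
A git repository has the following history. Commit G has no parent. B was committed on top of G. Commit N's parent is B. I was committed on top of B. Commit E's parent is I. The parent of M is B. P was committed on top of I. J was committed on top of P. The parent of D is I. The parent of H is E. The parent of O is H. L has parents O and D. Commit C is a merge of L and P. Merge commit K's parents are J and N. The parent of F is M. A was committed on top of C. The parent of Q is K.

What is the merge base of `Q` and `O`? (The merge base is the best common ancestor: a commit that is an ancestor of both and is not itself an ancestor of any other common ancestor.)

Ancestors of Q: {B, G, I, J, K, N, P, Q}.
Ancestors of O: {B, E, G, H, I, O}.
Common ancestors: {B, G, I}.
Among these, I is not an ancestor of any other common ancestor — it is the merge base.

I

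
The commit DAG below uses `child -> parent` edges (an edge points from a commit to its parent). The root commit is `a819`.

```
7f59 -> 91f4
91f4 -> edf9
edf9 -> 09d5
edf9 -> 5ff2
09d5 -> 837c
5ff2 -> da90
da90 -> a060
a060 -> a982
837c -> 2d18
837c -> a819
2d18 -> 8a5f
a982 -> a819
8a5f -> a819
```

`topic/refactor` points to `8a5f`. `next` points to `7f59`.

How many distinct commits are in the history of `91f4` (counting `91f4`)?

11

Walking parent pointers from 91f4: reachable set = {09d5, 2d18, 5ff2, 837c, 8a5f, 91f4, a060, a819, a982, da90, edf9}.
That is 11 commits.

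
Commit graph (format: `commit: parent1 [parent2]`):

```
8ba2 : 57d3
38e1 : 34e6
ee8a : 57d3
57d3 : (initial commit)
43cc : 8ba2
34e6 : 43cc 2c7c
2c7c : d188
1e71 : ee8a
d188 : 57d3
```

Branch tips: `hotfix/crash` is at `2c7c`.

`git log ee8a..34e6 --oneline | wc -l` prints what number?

5

Reachable from 34e6: {2c7c, 34e6, 43cc, 57d3, 8ba2, d188}.
Reachable from ee8a: {57d3, ee8a}.
In 34e6's history but not ee8a's: {2c7c, 34e6, 43cc, 8ba2, d188} — 5 commits.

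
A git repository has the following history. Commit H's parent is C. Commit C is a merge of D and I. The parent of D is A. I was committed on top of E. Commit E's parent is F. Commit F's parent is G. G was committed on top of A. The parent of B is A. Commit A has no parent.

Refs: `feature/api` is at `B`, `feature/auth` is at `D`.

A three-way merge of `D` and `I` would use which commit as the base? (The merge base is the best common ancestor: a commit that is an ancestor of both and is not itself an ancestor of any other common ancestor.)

A

Ancestors of D: {A, D}.
Ancestors of I: {A, E, F, G, I}.
Common ancestors: {A}.
The only common ancestor is A, so it is the merge base.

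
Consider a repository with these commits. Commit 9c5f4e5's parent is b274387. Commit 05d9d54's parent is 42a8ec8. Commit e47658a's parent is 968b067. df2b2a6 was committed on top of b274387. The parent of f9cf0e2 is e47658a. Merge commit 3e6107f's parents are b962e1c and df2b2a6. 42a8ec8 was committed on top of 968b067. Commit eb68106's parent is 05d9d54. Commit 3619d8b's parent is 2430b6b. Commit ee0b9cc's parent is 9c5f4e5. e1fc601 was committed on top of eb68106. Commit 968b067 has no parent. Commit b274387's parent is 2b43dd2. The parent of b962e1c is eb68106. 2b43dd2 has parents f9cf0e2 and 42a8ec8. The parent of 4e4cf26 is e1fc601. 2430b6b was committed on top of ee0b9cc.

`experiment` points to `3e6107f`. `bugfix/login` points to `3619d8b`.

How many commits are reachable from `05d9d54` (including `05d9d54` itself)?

3

Walking parent pointers from 05d9d54: reachable set = {05d9d54, 42a8ec8, 968b067}.
That is 3 commits.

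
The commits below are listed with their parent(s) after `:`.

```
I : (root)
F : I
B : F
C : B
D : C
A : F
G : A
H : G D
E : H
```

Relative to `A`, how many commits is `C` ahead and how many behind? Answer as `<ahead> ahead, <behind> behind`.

Reachable from C: {B, C, F, I}.
Reachable from A: {A, F, I}.
Only in C's history (ahead): {B, C} — 2.
Only in A's history (behind): {A} — 1.

2 ahead, 1 behind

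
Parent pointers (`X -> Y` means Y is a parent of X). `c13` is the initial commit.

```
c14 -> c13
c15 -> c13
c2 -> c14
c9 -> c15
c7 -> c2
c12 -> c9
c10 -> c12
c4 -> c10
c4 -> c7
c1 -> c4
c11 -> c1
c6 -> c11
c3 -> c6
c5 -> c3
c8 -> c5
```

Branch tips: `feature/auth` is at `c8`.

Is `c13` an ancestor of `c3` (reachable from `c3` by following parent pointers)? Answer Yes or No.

Yes

Ancestors of c3 (commits reachable by following parents): {c1, c10, c11, c12, c13, c14, c15, c2, c3, c4, c6, c7, c9}.
c13 is in that set, so it is an ancestor of c3.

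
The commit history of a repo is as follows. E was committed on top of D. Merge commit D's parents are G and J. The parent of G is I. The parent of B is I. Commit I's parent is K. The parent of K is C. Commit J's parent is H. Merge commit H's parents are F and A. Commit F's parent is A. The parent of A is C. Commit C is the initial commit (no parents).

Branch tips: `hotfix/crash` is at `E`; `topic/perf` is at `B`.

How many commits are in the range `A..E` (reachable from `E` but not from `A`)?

8

Reachable from E: {A, C, D, E, F, G, H, I, J, K}.
Reachable from A: {A, C}.
In E's history but not A's: {D, E, F, G, H, I, J, K} — 8 commits.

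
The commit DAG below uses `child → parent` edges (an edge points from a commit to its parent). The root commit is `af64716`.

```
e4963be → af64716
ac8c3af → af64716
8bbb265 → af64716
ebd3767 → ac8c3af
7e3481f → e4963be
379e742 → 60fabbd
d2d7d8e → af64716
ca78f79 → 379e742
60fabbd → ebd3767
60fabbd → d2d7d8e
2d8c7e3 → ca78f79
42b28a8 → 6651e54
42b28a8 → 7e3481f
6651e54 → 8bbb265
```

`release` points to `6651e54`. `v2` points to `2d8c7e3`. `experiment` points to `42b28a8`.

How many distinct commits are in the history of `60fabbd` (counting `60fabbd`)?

Walking parent pointers from 60fabbd: reachable set = {60fabbd, ac8c3af, af64716, d2d7d8e, ebd3767}.
That is 5 commits.

5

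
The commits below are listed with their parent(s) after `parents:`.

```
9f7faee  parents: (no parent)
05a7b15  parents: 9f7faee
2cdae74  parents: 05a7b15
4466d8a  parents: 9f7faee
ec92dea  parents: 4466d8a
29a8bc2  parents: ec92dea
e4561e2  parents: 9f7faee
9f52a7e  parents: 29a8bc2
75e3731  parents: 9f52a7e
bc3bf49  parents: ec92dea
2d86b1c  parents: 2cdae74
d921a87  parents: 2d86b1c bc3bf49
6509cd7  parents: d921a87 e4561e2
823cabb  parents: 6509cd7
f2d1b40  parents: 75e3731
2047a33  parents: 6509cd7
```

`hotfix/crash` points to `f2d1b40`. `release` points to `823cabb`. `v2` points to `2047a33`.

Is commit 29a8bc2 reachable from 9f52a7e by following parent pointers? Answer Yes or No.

Yes

Ancestors of 9f52a7e (commits reachable by following parents): {29a8bc2, 4466d8a, 9f52a7e, 9f7faee, ec92dea}.
29a8bc2 is in that set, so it is an ancestor of 9f52a7e.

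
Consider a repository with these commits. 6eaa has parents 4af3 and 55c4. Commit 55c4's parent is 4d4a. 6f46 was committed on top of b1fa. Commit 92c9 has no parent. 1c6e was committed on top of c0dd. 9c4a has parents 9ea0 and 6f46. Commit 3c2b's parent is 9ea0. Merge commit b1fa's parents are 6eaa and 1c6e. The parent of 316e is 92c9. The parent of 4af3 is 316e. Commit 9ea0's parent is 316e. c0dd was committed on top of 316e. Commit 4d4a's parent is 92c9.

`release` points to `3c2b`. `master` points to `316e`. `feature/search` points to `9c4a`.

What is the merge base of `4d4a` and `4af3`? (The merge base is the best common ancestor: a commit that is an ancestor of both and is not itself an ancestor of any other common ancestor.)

92c9

Ancestors of 4d4a: {4d4a, 92c9}.
Ancestors of 4af3: {316e, 4af3, 92c9}.
Common ancestors: {92c9}.
The only common ancestor is 92c9, so it is the merge base.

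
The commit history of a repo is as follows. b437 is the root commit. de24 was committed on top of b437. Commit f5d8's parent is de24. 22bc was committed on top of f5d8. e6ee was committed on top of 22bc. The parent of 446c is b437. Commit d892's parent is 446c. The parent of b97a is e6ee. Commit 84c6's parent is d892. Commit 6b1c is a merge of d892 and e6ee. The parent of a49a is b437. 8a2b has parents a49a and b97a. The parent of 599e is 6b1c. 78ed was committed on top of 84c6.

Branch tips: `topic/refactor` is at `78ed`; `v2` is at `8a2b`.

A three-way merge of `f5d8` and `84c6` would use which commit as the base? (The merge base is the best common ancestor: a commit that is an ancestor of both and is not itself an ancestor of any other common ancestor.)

b437

Ancestors of f5d8: {b437, de24, f5d8}.
Ancestors of 84c6: {446c, 84c6, b437, d892}.
Common ancestors: {b437}.
The only common ancestor is b437, so it is the merge base.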